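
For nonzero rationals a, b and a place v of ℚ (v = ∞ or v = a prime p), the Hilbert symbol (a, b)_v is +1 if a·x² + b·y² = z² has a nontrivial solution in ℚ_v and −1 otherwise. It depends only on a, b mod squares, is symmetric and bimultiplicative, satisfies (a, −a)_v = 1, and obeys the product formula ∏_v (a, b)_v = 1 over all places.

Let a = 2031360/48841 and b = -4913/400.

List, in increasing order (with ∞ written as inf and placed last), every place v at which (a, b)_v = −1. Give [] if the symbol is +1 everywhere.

(a, b) ≡ (15, -17) mod (ℚ^×)²; places V = {2, 3, 5, 13, 17, 23, ∞}.
(a,b)_5: α=1, u≡2; β=-2, v≡2 (mod 5); (2|5)=-1, (2|5)=-1; sign (−1)^0·-1^-2·-1^1 = -1.
(a,b)_∞: sgn(15)=+, sgn(-17)=−, so +1.
(a,b)_23: α=2, u≡21; β=0, v≡1 (mod 23); (21|23)=-1, (1|23)=+1; sign (−1)^0·-1^0·+1^2 = +1.
(a,b)_2: α=8, β=-4; u≡7, v≡7 (mod 8); ε(u)ε(v)=1·1, αω(v)=8·0, βω(u)=-4·0; sum ≡ 1  ⇒  -1.
(a,b)_3: α=1, u≡2; β=0, v≡1 (mod 3); (2|3)=-1, (1|3)=+1; sign (−1)^0·-1^0·+1^1 = +1.
(a,b)_13: α=-2, u≡2; β=0, v≡4 (mod 13); (2|13)=-1, (4|13)=+1; sign (−1)^0·-1^0·+1^-2 = +1.
(a,b)_17: α=-2, u≡4; β=3, v≡15 (mod 17); (4|17)=+1, (15|17)=+1; sign (−1)^0·+1^3·+1^-2 = +1.
Ram(15, -17) = {2, 5}; no ℚ_2-point on the conic.

[2, 5]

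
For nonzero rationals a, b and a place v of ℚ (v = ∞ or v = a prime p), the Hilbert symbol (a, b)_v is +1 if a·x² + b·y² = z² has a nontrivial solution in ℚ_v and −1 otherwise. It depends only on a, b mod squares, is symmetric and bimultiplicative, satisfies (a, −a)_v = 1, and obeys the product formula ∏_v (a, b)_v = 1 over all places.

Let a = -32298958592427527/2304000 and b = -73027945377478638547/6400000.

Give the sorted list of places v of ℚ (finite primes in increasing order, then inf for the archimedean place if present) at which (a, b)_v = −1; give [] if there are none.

[2, 7, 19, inf]

Mod squares: a ≡ -1430, b ≡ -3233230. Check v ∈ {∞, 2, 3, 5, 7, 11, 13, 17, 19, 23}.
v=13: a=13^1·(≡11), b=13^1·(≡8) mod 13; (11|13)=-1, (8|13)=-1; (−1)^{1·1·6}·(-1)^1·(-1)^1 = +1.
v=17: a=17^6·(≡16), b=17^7·(≡14) mod 17; (16|17)=+1, (14|17)=-1; (−1)^{6·7·8}·(+1)^7·(-1)^6 = +1.
v=5: a=5^-3·(≡4), b=5^-5·(≡1) mod 5; (4|5)=+1, (1|5)=+1; (−1)^{-3·-5·2}·(+1)^-5·(+1)^-3 = +1.
v=∞: -1430 < 0 and -3233230 < 0  ⇒  (a,b)_∞ = -1.
v=23: a=23^2·(≡14), b=23^2·(≡4) mod 23; (14|23)=-1, (4|23)=+1; (−1)^{2·2·11}·(-1)^2·(+1)^2 = +1.
v=3: a=3^-2·(≡1), b=3^0·(≡2) mod 3; (1|3)=+1, (2|3)=-1; (−1)^{-2·0·1}·(+1)^0·(-1)^-2 = +1.
v=7: a=7^2·(≡6), b=7^3·(≡3) mod 7; (6|7)=-1, (3|7)=-1; (−1)^{2·3·3}·(-1)^3·(-1)^2 = -1.
v=19: a=19^2·(≡10), b=19^3·(≡18) mod 19; (10|19)=-1, (18|19)=-1; (−1)^{2·3·9}·(-1)^3·(-1)^2 = -1.
v=2: v_2(a)=-11, v_2(b)=-11; units ≡ 5, 1 (mod 8); ε·ε+αω+βω = 0·0+-11·0+-11·1 ≡ 1  ⇒  (a,b)_2 = -1.
v=11: a=11^1·(≡2), b=11^1·(≡3) mod 11; (2|11)=-1, (3|11)=+1; (−1)^{1·1·5}·(-1)^1·(+1)^1 = +1.
Ram(-1430, -3233230) = {2, 7, 19, ∞}; no ℚ_2-point on the conic.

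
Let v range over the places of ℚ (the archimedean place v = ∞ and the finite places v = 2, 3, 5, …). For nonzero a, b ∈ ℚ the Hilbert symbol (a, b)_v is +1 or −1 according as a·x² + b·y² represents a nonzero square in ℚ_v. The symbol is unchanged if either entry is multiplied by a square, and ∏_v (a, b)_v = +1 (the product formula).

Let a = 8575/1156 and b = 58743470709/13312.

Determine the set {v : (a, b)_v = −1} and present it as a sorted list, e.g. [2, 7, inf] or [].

[7, 11, 13, 17]

Mod squares: a ≡ 7, b ≡ 17017. Check v ∈ {∞, 2, 3, 5, 7, 11, 13, 17, 29}.
v=∞: 7 > 0 and 17017 > 0  ⇒  (a,b)_∞ = +1.
v=5: a=5^2·(≡3), b=5^0·(≡2) mod 5; (3|5)=-1, (2|5)=-1; (−1)^{2·0·2}·(-1)^0·(-1)^2 = +1.
v=3: a=3^0·(≡1), b=3^2·(≡1) mod 3; (1|3)=+1, (1|3)=+1; (−1)^{0·2·1}·(+1)^2·(+1)^0 = +1.
v=29: a=29^0·(≡24), b=29^2·(≡4) mod 29; (24|29)=+1, (4|29)=+1; (−1)^{0·2·14}·(+1)^2·(+1)^0 = +1.
v=13: a=13^0·(≡5), b=13^-1·(≡4) mod 13; (5|13)=-1, (4|13)=+1; (−1)^{0·-1·6}·(-1)^-1·(+1)^0 = -1.
v=17: a=17^-2·(≡6), b=17^1·(≡9) mod 17; (6|17)=-1, (9|17)=+1; (−1)^{-2·1·8}·(-1)^1·(+1)^-2 = -1.
v=2: v_2(a)=-2, v_2(b)=-10; units ≡ 7, 1 (mod 8); ε·ε+αω+βω = 1·0+-2·0+-10·0 ≡ 0  ⇒  (a,b)_2 = +1.
v=7: a=7^3·(≡4), b=7^3·(≡4) mod 7; (4|7)=+1, (4|7)=+1; (−1)^{3·3·3}·(+1)^3·(+1)^3 = -1.
v=11: a=11^0·(≡6), b=11^3·(≡6) mod 11; (6|11)=-1, (6|11)=-1; (−1)^{0·3·5}·(-1)^3·(-1)^0 = -1.
Ram(7, 17017) = {7, 11, 13, 17}; no ℚ_7-point on the conic.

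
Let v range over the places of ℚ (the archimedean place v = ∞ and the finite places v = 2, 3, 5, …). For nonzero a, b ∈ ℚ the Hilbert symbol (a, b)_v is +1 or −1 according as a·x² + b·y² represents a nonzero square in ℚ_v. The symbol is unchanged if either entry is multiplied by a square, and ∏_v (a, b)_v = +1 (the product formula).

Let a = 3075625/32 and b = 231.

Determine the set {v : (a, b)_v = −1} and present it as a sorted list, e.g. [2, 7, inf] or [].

(a, b) ≡ (9842, 231) mod (ℚ^×)²; places V = {2, 3, 5, 7, 11, 19, 37, ∞}.
(a,b)_∞: sgn(9842)=+, sgn(231)=+, so +1.
(a,b)_37: α=1, u≡25; β=0, v≡9 (mod 37); (25|37)=+1, (9|37)=+1; sign (−1)^0·+1^0·+1^1 = +1.
(a,b)_5: α=4, u≡3; β=0, v≡1 (mod 5); (3|5)=-1, (1|5)=+1; sign (−1)^0·-1^0·+1^4 = +1.
(a,b)_19: α=1, u≡4; β=0, v≡3 (mod 19); (4|19)=+1, (3|19)=-1; sign (−1)^0·+1^0·-1^1 = -1.
(a,b)_2: α=-5, β=0; u≡1, v≡7 (mod 8); ε(u)ε(v)=0·1, αω(v)=-5·0, βω(u)=0·0; sum ≡ 0  ⇒  +1.
(a,b)_11: α=0, u≡8; β=1, v≡10 (mod 11); (8|11)=-1, (10|11)=-1; sign (−1)^0·-1^1·-1^0 = -1.
(a,b)_7: α=1, u≡5; β=1, v≡5 (mod 7); (5|7)=-1, (5|7)=-1; sign (−1)^1·-1^1·-1^1 = -1.
(a,b)_3: α=0, u≡2; β=1, v≡2 (mod 3); (2|3)=-1, (2|3)=-1; sign (−1)^0·-1^1·-1^0 = -1.
Ram(9842, 231) = {3, 7, 11, 19}; no ℚ_3-point on the conic.

[3, 7, 11, 19]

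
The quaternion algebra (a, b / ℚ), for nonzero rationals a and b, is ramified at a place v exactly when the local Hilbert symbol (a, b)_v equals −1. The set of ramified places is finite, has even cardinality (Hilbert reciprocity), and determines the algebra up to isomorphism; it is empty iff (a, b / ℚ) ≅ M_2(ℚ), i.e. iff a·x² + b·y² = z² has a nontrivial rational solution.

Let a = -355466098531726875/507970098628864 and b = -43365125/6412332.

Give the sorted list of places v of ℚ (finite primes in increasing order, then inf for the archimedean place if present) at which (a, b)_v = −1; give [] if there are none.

(a, b) ≡ (-627, -15) mod (ℚ^×)²; places V = {2, 3, 5, 7, 11, 17, 19, 31, 41, 43, 47, ∞}.
(a,b)_5: α=4, u≡3; β=3, v≡2 (mod 5); (3|5)=-1, (2|5)=-1; sign (−1)^0·-1^3·-1^4 = -1.
(a,b)_2: α=-8, β=-2; u≡5, v≡1 (mod 8); ε(u)ε(v)=0·0, αω(v)=-8·0, βω(u)=-2·1; sum ≡ 0  ⇒  +1.
(a,b)_7: α=4, u≡6; β=0, v≡5 (mod 7); (6|7)=-1, (5|7)=-1; sign (−1)^0·-1^0·-1^4 = +1.
(a,b)_43: α=-2, u≡5; β=-2, v≡18 (mod 43); (5|43)=-1, (18|43)=-1; sign (−1)^0·-1^-2·-1^-2 = +1.
(a,b)_∞: sgn(-627)=−, sgn(-15)=−, so -1.
(a,b)_47: α=-2, u≡11; β=0, v≡8 (mod 47); (11|47)=-1, (8|47)=+1; sign (−1)^0·-1^0·+1^-2 = +1.
(a,b)_11: α=3, u≡9; β=0, v≡7 (mod 11); (9|11)=+1, (7|11)=-1; sign (−1)^0·+1^0·-1^3 = -1.
(a,b)_3: α=3, u≡1; β=-1, v≡1 (mod 3); (1|3)=+1, (1|3)=+1; sign (−1)^1·+1^-1·+1^3 = -1.
(a,b)_17: α=-2, u≡8; β=-2, v≡13 (mod 17); (8|17)=+1, (13|17)=+1; sign (−1)^0·+1^-2·+1^-2 = +1.
(a,b)_41: α=-2, u≡17; β=0, v≡3 (mod 41); (17|41)=-1, (3|41)=-1; sign (−1)^0·-1^0·-1^-2 = +1.
(a,b)_19: α=3, u≡17; β=2, v≡4 (mod 19); (17|19)=+1, (4|19)=+1; sign (−1)^0·+1^2·+1^3 = +1.
(a,b)_31: α=2, u≡17; β=2, v≡8 (mod 31); (17|31)=-1, (8|31)=+1; sign (−1)^0·-1^2·+1^2 = +1.
Ram(-627, -15) = {3, 5, 11, ∞}; no ℚ_3-point on the conic.

[3, 5, 11, inf]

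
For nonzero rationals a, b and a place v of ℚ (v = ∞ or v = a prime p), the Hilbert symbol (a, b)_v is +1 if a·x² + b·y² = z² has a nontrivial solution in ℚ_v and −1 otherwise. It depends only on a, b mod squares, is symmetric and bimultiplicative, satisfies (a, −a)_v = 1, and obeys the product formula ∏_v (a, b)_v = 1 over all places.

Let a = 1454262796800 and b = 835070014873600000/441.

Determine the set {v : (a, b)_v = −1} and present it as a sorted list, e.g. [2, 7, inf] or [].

[5, 19]

(a, b) ≡ (2, 1615) mod (ℚ^×)²; places V = {2, 3, 5, 7, 11, 17, 19, ∞}.
(a,b)_∞: sgn(2)=+, sgn(1615)=+, so +1.
(a,b)_3: α=2, u≡2; β=-2, v≡1 (mod 3); (2|3)=-1, (1|3)=+1; sign (−1)^0·-1^-2·+1^2 = +1.
(a,b)_2: α=9, β=16; u≡1, v≡7 (mod 8); ε(u)ε(v)=0·1, αω(v)=9·0, βω(u)=16·0; sum ≡ 0  ⇒  +1.
(a,b)_7: α=0, u≡2; β=-2, v≡6 (mod 7); (2|7)=+1, (6|7)=-1; sign (−1)^0·+1^-2·-1^0 = +1.
(a,b)_11: α=2, u≡7; β=2, v≡4 (mod 11); (7|11)=-1, (4|11)=+1; sign (−1)^0·-1^2·+1^2 = +1.
(a,b)_17: α=2, u≡13; β=3, v≡14 (mod 17); (13|17)=+1, (14|17)=-1; sign (−1)^0·+1^3·-1^2 = +1.
(a,b)_19: α=2, u≡8; β=3, v≡16 (mod 19); (8|19)=-1, (16|19)=+1; sign (−1)^0·-1^3·+1^2 = -1.
(a,b)_5: α=2, u≡2; β=5, v≡2 (mod 5); (2|5)=-1, (2|5)=-1; sign (−1)^0·-1^5·-1^2 = -1.
|Ram(2, 1615)| = 2, even; anisotropic at {5, 19}.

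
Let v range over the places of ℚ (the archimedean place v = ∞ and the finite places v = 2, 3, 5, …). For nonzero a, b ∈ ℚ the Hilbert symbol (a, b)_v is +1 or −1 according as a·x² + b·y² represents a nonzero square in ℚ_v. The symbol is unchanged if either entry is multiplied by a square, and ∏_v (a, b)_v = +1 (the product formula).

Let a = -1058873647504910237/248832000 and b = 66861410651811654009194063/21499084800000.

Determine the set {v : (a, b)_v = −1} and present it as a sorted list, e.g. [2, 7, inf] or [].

(a, b) ≡ (-2310, 715) mod (ℚ^×)²; places V = {2, 3, 5, 7, 11, 13, 17, ∞}.
(a,b)_2: α=-13, β=-20; u≡5, v≡3 (mod 8); ε(u)ε(v)=0·1, αω(v)=-13·1, βω(u)=-20·1; sum ≡ 1  ⇒  -1.
(a,b)_11: α=1, u≡8; β=1, v≡8 (mod 11); (8|11)=-1, (8|11)=-1; sign (−1)^1·-1^1·-1^1 = -1.
(a,b)_5: α=-3, u≡3; β=-5, v≡3 (mod 5); (3|5)=-1, (3|5)=-1; sign (−1)^0·-1^-5·-1^-3 = +1.
(a,b)_3: α=-5, u≡1; β=-8, v≡1 (mod 3); (1|3)=+1, (1|3)=+1; sign (−1)^0·+1^-8·+1^-5 = +1.
(a,b)_13: α=4, u≡1; β=5, v≡3 (mod 13); (1|13)=+1, (3|13)=+1; sign (−1)^0·+1^5·+1^4 = +1.
(a,b)_17: α=4, u≡16; β=6, v≡4 (mod 17); (16|17)=+1, (4|17)=+1; sign (−1)^0·+1^6·+1^4 = +1.
(a,b)_7: α=9, u≡3; β=14, v≡1 (mod 7); (3|7)=-1, (1|7)=+1; sign (−1)^0·-1^14·+1^9 = +1.
(a,b)_∞: sgn(-2310)=−, sgn(715)=+, so +1.
Ram(-2310, 715) = {2, 11}; no ℚ_2-point on the conic.

[2, 11]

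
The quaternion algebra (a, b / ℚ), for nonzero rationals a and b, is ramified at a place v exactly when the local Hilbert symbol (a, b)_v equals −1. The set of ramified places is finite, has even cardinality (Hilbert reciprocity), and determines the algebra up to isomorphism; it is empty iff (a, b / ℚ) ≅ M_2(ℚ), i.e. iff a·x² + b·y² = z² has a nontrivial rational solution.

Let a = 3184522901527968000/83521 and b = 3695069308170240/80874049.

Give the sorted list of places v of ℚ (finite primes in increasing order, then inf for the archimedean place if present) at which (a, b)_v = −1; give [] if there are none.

(a, b) ≡ (21945, 1235) mod (ℚ^×)²; places V = {2, 3, 5, 7, 11, 13, 17, 19, 23, ∞}.
(a,b)_5: α=3, u≡4; β=1, v≡2 (mod 5); (4|5)=+1, (2|5)=-1; sign (−1)^0·+1^1·-1^3 = -1.
(a,b)_2: α=8, β=12; u≡1, v≡3 (mod 8); ε(u)ε(v)=0·1, αω(v)=8·1, βω(u)=12·0; sum ≡ 0  ⇒  +1.
(a,b)_11: α=3, u≡1; β=2, v≡9 (mod 11); (1|11)=+1, (9|11)=+1; sign (−1)^0·+1^2·+1^3 = +1.
(a,b)_23: α=0, u≡9; β=-4, v≡1 (mod 23); (9|23)=+1, (1|23)=+1; sign (−1)^0·+1^-4·+1^0 = +1.
(a,b)_7: α=1, u≡5; β=2, v≡5 (mod 7); (5|7)=-1, (5|7)=-1; sign (−1)^0·-1^2·-1^1 = -1.
(a,b)_∞: sgn(21945)=+, sgn(1235)=+, so +1.
(a,b)_3: α=9, u≡1; β=6, v≡2 (mod 3); (1|3)=+1, (2|3)=-1; sign (−1)^0·+1^6·-1^9 = -1.
(a,b)_17: α=-4, u≡15; β=-2, v≡5 (mod 17); (15|17)=+1, (5|17)=-1; sign (−1)^0·+1^-2·-1^-4 = +1.
(a,b)_13: α=4, u≡3; β=3, v≡12 (mod 13); (3|13)=+1, (12|13)=+1; sign (−1)^0·+1^3·+1^4 = +1.
(a,b)_19: α=1, u≡12; β=1, v≡8 (mod 19); (12|19)=-1, (8|19)=-1; sign (−1)^1·-1^1·-1^1 = -1.
|Ram(21945, 1235)| = 4, even; anisotropic at {3, 5, 7, 19}.

[3, 5, 7, 19]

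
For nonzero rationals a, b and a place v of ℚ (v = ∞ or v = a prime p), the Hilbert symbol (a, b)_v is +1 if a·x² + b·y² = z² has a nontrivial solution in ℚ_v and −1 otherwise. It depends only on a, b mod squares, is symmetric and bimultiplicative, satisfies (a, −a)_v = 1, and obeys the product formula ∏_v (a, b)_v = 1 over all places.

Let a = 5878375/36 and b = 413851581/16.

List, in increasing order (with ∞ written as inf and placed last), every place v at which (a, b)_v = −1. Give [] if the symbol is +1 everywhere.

[37, 41]

Mod squares: a ≡ 235135, b ≡ 380029. Check v ∈ {∞, 2, 3, 5, 11, 13, 23, 31, 37, 41}.
v=31: a=31^1·(≡12), b=31^1·(≡19) mod 31; (12|31)=-1, (19|31)=+1; (−1)^{1·1·15}·(-1)^1·(+1)^1 = +1.
v=5: a=5^3·(≡2), b=5^0·(≡1) mod 5; (2|5)=-1, (1|5)=+1; (−1)^{3·0·2}·(-1)^0·(+1)^3 = +1.
v=3: a=3^-2·(≡1), b=3^2·(≡1) mod 3; (1|3)=+1, (1|3)=+1; (−1)^{-2·2·1}·(+1)^2·(+1)^-2 = +1.
v=∞: 235135 > 0 and 380029 > 0  ⇒  (a,b)_∞ = +1.
v=11: a=11^0·(≡10), b=11^2·(≡4) mod 11; (10|11)=-1, (4|11)=+1; (−1)^{0·2·5}·(-1)^2·(+1)^0 = +1.
v=13: a=13^0·(≡10), b=13^1·(≡4) mod 13; (10|13)=+1, (4|13)=+1; (−1)^{0·1·6}·(+1)^1·(+1)^0 = +1.
v=37: a=37^1·(≡3), b=37^0·(≡2) mod 37; (3|37)=+1, (2|37)=-1; (−1)^{1·0·18}·(+1)^0·(-1)^1 = -1.
v=41: a=41^1·(≡25), b=41^1·(≡12) mod 41; (25|41)=+1, (12|41)=-1; (−1)^{1·1·20}·(+1)^1·(-1)^1 = -1.
v=23: a=23^0·(≡8), b=23^1·(≡16) mod 23; (8|23)=+1, (16|23)=+1; (−1)^{0·1·11}·(+1)^1·(+1)^0 = +1.
v=2: v_2(a)=-2, v_2(b)=-4; units ≡ 7, 5 (mod 8); ε·ε+αω+βω = 1·0+-2·1+-4·0 ≡ 0  ⇒  (a,b)_2 = +1.
(235135, 380029 / ℚ) ramifies at {37, 41}: a division algebra.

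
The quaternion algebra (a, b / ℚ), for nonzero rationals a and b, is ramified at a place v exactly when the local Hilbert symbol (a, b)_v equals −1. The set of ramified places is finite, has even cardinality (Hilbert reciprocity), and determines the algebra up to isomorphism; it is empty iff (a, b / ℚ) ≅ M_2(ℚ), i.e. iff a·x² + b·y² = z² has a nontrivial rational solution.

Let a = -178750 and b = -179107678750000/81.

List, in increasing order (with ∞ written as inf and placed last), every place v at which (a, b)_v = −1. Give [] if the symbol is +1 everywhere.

Mod squares: a ≡ -286, b ≡ -715. Check v ∈ {∞, 2, 3, 5, 7, 11, 13}.
v=13: a=13^1·(≡4), b=13^3·(≡3) mod 13; (4|13)=+1, (3|13)=+1; (−1)^{1·3·6}·(+1)^3·(+1)^1 = +1.
v=∞: -286 < 0 and -715 < 0  ⇒  (a,b)_∞ = -1.
v=11: a=11^1·(≡8), b=11^3·(≡4) mod 11; (8|11)=-1, (4|11)=+1; (−1)^{1·3·5}·(-1)^3·(+1)^1 = +1.
v=5: a=5^4·(≡4), b=5^7·(≡2) mod 5; (4|5)=+1, (2|5)=-1; (−1)^{4·7·2}·(+1)^7·(-1)^4 = +1.
v=3: a=3^0·(≡2), b=3^-4·(≡2) mod 3; (2|3)=-1, (2|3)=-1; (−1)^{0·-4·1}·(-1)^-4·(-1)^0 = +1.
v=7: a=7^0·(≡2), b=7^2·(≡6) mod 7; (2|7)=+1, (6|7)=-1; (−1)^{0·2·3}·(+1)^2·(-1)^0 = +1.
v=2: v_2(a)=1, v_2(b)=4; units ≡ 1, 5 (mod 8); ε·ε+αω+βω = 0·0+1·1+4·0 ≡ 1  ⇒  (a,b)_2 = -1.
|Ram(-286, -715)| = 2, even; anisotropic at {2, ∞}.

[2, inf]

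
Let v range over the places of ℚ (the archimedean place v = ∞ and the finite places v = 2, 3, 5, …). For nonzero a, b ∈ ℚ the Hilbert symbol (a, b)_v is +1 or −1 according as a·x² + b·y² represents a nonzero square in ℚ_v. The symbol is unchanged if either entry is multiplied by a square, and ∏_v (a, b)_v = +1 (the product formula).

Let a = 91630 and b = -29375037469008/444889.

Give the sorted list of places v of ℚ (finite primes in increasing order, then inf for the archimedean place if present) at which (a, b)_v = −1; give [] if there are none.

Mod squares: a ≡ 1870, b ≡ -77. Check v ∈ {∞, 2, 3, 5, 7, 11, 17, 19, 23, 29, 43}.
v=11: a=11^1·(≡3), b=11^1·(≡1) mod 11; (3|11)=+1, (1|11)=+1; (−1)^{1·1·5}·(+1)^1·(+1)^1 = -1.
v=7: a=7^2·(≡1), b=7^3·(≡6) mod 7; (1|7)=+1, (6|7)=-1; (−1)^{2·3·3}·(+1)^3·(-1)^2 = +1.
v=29: a=29^0·(≡19), b=29^-2·(≡2) mod 29; (19|29)=-1, (2|29)=-1; (−1)^{0·-2·14}·(-1)^-2·(-1)^0 = +1.
v=∞: 1870 > 0 and -77 < 0  ⇒  (a,b)_∞ = +1.
v=23: a=23^0·(≡21), b=23^-2·(≡11) mod 23; (21|23)=-1, (11|23)=-1; (−1)^{0·-2·11}·(-1)^-2·(-1)^0 = +1.
v=3: a=3^0·(≡1), b=3^6·(≡1) mod 3; (1|3)=+1, (1|3)=+1; (−1)^{0·6·1}·(+1)^6·(+1)^0 = +1.
v=5: a=5^1·(≡1), b=5^0·(≡3) mod 5; (1|5)=+1, (3|5)=-1; (−1)^{1·0·2}·(+1)^0·(-1)^1 = -1.
v=19: a=19^0·(≡12), b=19^2·(≡14) mod 19; (12|19)=-1, (14|19)=-1; (−1)^{0·2·9}·(-1)^2·(-1)^0 = +1.
v=43: a=43^0·(≡40), b=43^2·(≡15) mod 43; (40|43)=+1, (15|43)=+1; (−1)^{0·2·21}·(+1)^2·(+1)^0 = +1.
v=2: v_2(a)=1, v_2(b)=4; units ≡ 7, 3 (mod 8); ε·ε+αω+βω = 1·1+1·1+4·0 ≡ 0  ⇒  (a,b)_2 = +1.
v=17: a=17^1·(≡1), b=17^0·(≡15) mod 17; (1|17)=+1, (15|17)=+1; (−1)^{1·0·8}·(+1)^0·(+1)^1 = +1.
|Ram(1870, -77)| = 2, even; anisotropic at {5, 11}.

[5, 11]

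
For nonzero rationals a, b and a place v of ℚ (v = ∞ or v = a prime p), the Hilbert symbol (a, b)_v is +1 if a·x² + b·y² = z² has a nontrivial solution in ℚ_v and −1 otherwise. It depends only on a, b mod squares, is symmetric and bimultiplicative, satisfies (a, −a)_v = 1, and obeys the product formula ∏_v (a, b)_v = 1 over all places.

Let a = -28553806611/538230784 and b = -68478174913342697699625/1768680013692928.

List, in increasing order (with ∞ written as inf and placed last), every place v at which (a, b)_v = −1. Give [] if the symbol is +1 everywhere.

[11, inf]

(a, b) ≡ (-1001, -455) mod (ℚ^×)²; places V = {2, 3, 5, 7, 11, 13, 17, 19, 37, 43, ∞}.
(a,b)_5: α=0, u≡1; β=3, v≡1 (mod 5); (1|5)=+1, (1|5)=+1; sign (−1)^0·+1^3·+1^0 = +1.
(a,b)_37: α=2, u≡19; β=2, v≡12 (mod 37); (19|37)=-1, (12|37)=+1; sign (−1)^0·-1^2·+1^2 = +1.
(a,b)_43: α=0, u≡9; β=-2, v≡19 (mod 43); (9|43)=+1, (19|43)=-1; sign (−1)^0·+1^-2·-1^0 = +1.
(a,b)_∞: sgn(-1001)=−, sgn(-455)=−, so -1.
(a,b)_17: α=2, u≡8; β=2, v≡9 (mod 17); (8|17)=+1, (9|17)=+1; sign (−1)^0·+1^2·+1^2 = +1.
(a,b)_7: α=-1, u≡4; β=-1, v≡5 (mod 7); (4|7)=+1, (5|7)=-1; sign (−1)^1·+1^-1·-1^-1 = +1.
(a,b)_11: α=1, u≡8; β=4, v≡2 (mod 11); (8|11)=-1, (2|11)=-1; sign (−1)^0·-1^4·-1^1 = -1.
(a,b)_2: α=-14, β=-20; u≡7, v≡1 (mod 8); ε(u)ε(v)=1·0, αω(v)=-14·0, βω(u)=-20·0; sum ≡ 0  ⇒  +1.
(a,b)_13: α=-1, u≡3; β=3, v≡3 (mod 13); (3|13)=+1, (3|13)=+1; sign (−1)^0·+1^3·+1^-1 = +1.
(a,b)_19: α=-2, u≡11; β=-4, v≡4 (mod 19); (11|19)=+1, (4|19)=+1; sign (−1)^0·+1^-4·+1^-2 = +1.
(a,b)_3: α=8, u≡1; β=16, v≡1 (mod 3); (1|3)=+1, (1|3)=+1; sign (−1)^0·+1^16·+1^8 = +1.
Ram(-1001, -455) = {11, ∞}; no ℚ_11-point on the conic.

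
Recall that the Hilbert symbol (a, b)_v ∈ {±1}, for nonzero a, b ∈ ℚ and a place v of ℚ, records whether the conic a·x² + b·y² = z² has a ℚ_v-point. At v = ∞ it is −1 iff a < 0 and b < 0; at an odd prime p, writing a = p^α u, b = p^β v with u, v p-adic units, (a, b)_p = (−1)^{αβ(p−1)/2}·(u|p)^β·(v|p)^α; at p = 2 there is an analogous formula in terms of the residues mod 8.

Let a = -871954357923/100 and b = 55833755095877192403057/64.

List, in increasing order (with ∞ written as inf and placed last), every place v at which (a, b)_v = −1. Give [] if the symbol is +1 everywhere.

Mod squares: a ≡ -3, b ≡ 3553. Check v ∈ {∞, 2, 3, 5, 11, 17, 19, 31, 43}.
v=19: a=19^0·(≡17), b=19^3·(≡6) mod 19; (17|19)=+1, (6|19)=+1; (−1)^{0·3·9}·(+1)^3·(+1)^0 = +1.
v=5: a=5^-2·(≡3), b=5^0·(≡3) mod 5; (3|5)=-1, (3|5)=-1; (−1)^{-2·0·2}·(-1)^0·(-1)^-2 = +1.
v=∞: -3 < 0 and 3553 > 0  ⇒  (a,b)_∞ = +1.
v=17: a=17^2·(≡11), b=17^3·(≡14) mod 17; (11|17)=-1, (14|17)=-1; (−1)^{2·3·8}·(-1)^3·(-1)^2 = -1.
v=2: v_2(a)=-2, v_2(b)=-6; units ≡ 5, 1 (mod 8); ε·ε+αω+βω = 0·0+-2·0+-6·1 ≡ 0  ⇒  (a,b)_2 = +1.
v=31: a=31^4·(≡5), b=31^4·(≡9) mod 31; (5|31)=+1, (9|31)=+1; (−1)^{4·4·15}·(+1)^4·(+1)^4 = +1.
v=43: a=43^0·(≡16), b=43^2·(≡33) mod 43; (16|43)=+1, (33|43)=-1; (−1)^{0·2·21}·(+1)^2·(-1)^0 = +1.
v=11: a=11^2·(≡2), b=11^3·(≡4) mod 11; (2|11)=-1, (4|11)=+1; (−1)^{2·3·5}·(-1)^3·(+1)^2 = -1.
v=3: a=3^3·(≡2), b=3^6·(≡1) mod 3; (2|3)=-1, (1|3)=+1; (−1)^{3·6·1}·(-1)^6·(+1)^3 = +1.
Ram(-3, 3553) = {11, 17}; no ℚ_11-point on the conic.

[11, 17]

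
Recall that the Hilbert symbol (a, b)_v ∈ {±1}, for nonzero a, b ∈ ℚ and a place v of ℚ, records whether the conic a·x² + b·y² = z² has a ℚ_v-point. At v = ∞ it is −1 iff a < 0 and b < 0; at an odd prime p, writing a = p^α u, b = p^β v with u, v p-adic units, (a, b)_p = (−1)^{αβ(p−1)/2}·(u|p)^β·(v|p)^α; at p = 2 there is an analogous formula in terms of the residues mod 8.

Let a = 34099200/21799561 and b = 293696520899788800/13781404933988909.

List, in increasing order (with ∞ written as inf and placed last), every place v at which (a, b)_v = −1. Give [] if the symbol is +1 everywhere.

[2, 29]

Mod squares: a ≡ 37, b ≡ 6438. Check v ∈ {∞, 2, 3, 5, 7, 23, 29, 37}.
v=3: a=3^2·(≡1), b=3^3·(≡1) mod 3; (1|3)=+1, (1|3)=+1; (−1)^{2·3·1}·(+1)^3·(+1)^2 = +1.
v=5: a=5^2·(≡3), b=5^2·(≡3) mod 5; (3|5)=-1, (3|5)=-1; (−1)^{2·2·2}·(-1)^2·(-1)^2 = +1.
v=2: v_2(a)=12, v_2(b)=33; units ≡ 5, 3 (mod 8); ε·ε+αω+βω = 0·1+12·1+33·1 ≡ 1  ⇒  (a,b)_2 = -1.
v=23: a=23^-2·(≡20), b=23^-4·(≡21) mod 23; (20|23)=-1, (21|23)=-1; (−1)^{-2·-4·11}·(-1)^-4·(-1)^-2 = +1.
v=29: a=29^-2·(≡3), b=29^-5·(≡2) mod 29; (3|29)=-1, (2|29)=-1; (−1)^{-2·-5·14}·(-1)^-5·(-1)^-2 = -1.
v=∞: 37 > 0 and 6438 > 0  ⇒  (a,b)_∞ = +1.
v=7: a=7^-2·(≡4), b=7^-4·(≡5) mod 7; (4|7)=+1, (5|7)=-1; (−1)^{-2·-4·3}·(+1)^-4·(-1)^-2 = +1.
v=37: a=37^1·(≡25), b=37^3·(≡34) mod 37; (25|37)=+1, (34|37)=+1; (−1)^{1·3·18}·(+1)^3·(+1)^1 = +1.
(37, 6438 / ℚ) ramifies at {2, 29}: a division algebra.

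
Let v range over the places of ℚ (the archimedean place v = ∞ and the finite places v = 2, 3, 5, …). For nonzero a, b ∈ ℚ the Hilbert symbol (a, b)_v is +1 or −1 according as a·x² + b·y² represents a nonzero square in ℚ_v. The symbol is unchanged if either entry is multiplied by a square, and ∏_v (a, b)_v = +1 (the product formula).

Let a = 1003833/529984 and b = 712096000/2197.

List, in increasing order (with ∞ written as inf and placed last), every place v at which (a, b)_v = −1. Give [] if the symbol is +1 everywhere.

(a, b) ≡ (17, 5005) mod (ℚ^×)²; places V = {2, 3, 5, 7, 11, 13, 17, ∞}.
(a,b)_17: α=1, u≡16; β=2, v≡5 (mod 17); (16|17)=+1, (5|17)=-1; sign (−1)^0·+1^2·-1^1 = -1.
(a,b)_5: α=0, u≡2; β=3, v≡4 (mod 5); (2|5)=-1, (4|5)=+1; sign (−1)^0·-1^3·+1^0 = -1.
(a,b)_∞: sgn(17)=+, sgn(5005)=+, so +1.
(a,b)_3: α=10, u≡2; β=0, v≡1 (mod 3); (2|3)=-1, (1|3)=+1; sign (−1)^0·-1^0·+1^10 = +1.
(a,b)_11: α=0, u≡7; β=1, v≡4 (mod 11); (7|11)=-1, (4|11)=+1; sign (−1)^0·-1^1·+1^0 = -1.
(a,b)_2: α=-6, β=8; u≡1, v≡5 (mod 8); ε(u)ε(v)=0·0, αω(v)=-6·1, βω(u)=8·0; sum ≡ 0  ⇒  +1.
(a,b)_13: α=-2, u≡4; β=-3, v≡5 (mod 13); (4|13)=+1, (5|13)=-1; sign (−1)^0·+1^-3·-1^-2 = +1.
(a,b)_7: α=-2, u≡5; β=1, v≡4 (mod 7); (5|7)=-1, (4|7)=+1; sign (−1)^0·-1^1·+1^-2 = -1.
(17, 5005 / ℚ) ramifies at {5, 7, 11, 17}: a division algebra.

[5, 7, 11, 17]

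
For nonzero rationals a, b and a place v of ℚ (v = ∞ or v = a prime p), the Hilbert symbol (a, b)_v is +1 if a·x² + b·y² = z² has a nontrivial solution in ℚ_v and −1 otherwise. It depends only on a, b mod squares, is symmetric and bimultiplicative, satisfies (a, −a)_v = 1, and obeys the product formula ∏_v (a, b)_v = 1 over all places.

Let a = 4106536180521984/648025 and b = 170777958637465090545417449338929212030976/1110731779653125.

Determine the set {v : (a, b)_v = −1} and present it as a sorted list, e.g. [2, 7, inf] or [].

(a, b) ≡ (22231, 10105) mod (ℚ^×)²; places V = {2, 3, 5, 7, 11, 23, 37, 43, 47, ∞}.
(a,b)_43: α=1, u≡9; β=3, v≡8 (mod 43); (9|43)=+1, (8|43)=-1; sign (−1)^1·+1^3·-1^1 = +1.
(a,b)_11: α=5, u≡2; β=14, v≡8 (mod 11); (2|11)=-1, (8|11)=-1; sign (−1)^0·-1^14·-1^5 = -1.
(a,b)_37: α=2, u≡23; β=6, v≡4 (mod 37); (23|37)=-1, (4|37)=+1; sign (−1)^0·-1^6·+1^2 = +1.
(a,b)_5: α=-2, u≡4; β=-5, v≡4 (mod 5); (4|5)=+1, (4|5)=+1; sign (−1)^0·+1^-5·+1^-2 = +1.
(a,b)_∞: sgn(22231)=+, sgn(10105)=+, so +1.
(a,b)_3: α=2, u≡1; β=4, v≡1 (mod 3); (1|3)=+1, (1|3)=+1; sign (−1)^0·+1^4·+1^2 = +1.
(a,b)_2: α=10, β=18; u≡7, v≡1 (mod 8); ε(u)ε(v)=1·0, αω(v)=10·0, βω(u)=18·0; sum ≡ 0  ⇒  +1.
(a,b)_7: α=-2, u≡3; β=-4, v≡2 (mod 7); (3|7)=-1, (2|7)=+1; sign (−1)^0·-1^-4·+1^-2 = +1.
(a,b)_23: α=-2, u≡3; β=-6, v≡1 (mod 23); (3|23)=+1, (1|23)=+1; sign (−1)^0·+1^-6·+1^-2 = +1.
(a,b)_47: α=1, u≡1; β=3, v≡7 (mod 47); (1|47)=+1, (7|47)=+1; sign (−1)^1·+1^3·+1^1 = -1.
Ram(22231, 10105) = {11, 47}; no ℚ_11-point on the conic.

[11, 47]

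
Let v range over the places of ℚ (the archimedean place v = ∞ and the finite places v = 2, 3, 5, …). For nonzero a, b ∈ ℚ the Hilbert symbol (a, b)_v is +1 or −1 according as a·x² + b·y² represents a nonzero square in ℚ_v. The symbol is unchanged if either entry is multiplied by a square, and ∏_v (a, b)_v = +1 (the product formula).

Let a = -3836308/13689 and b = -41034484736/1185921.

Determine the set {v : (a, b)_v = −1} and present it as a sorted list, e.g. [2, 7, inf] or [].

(a, b) ≡ (-37, -851) mod (ℚ^×)²; places V = {2, 3, 7, 11, 13, 23, 31, 37, ∞}.
(a,b)_∞: sgn(-37)=−, sgn(-851)=−, so -1.
(a,b)_23: α=2, u≡4; β=1, v≡2 (mod 23); (4|23)=+1, (2|23)=+1; sign (−1)^0·+1^1·+1^2 = +1.
(a,b)_13: α=-2, u≡6; β=0, v≡6 (mod 13); (6|13)=-1, (6|13)=-1; sign (−1)^0·-1^0·-1^-2 = +1.
(a,b)_2: α=2, β=10; u≡3, v≡5 (mod 8); ε(u)ε(v)=1·0, αω(v)=2·1, βω(u)=10·1; sum ≡ 0  ⇒  +1.
(a,b)_7: α=2, u≡6; β=2, v≡6 (mod 7); (6|7)=-1, (6|7)=-1; sign (−1)^0·-1^2·-1^2 = +1.
(a,b)_31: α=0, u≡14; β=2, v≡23 (mod 31); (14|31)=+1, (23|31)=-1; sign (−1)^0·+1^2·-1^0 = +1.
(a,b)_37: α=1, u≡10; β=1, v≡31 (mod 37); (10|37)=+1, (31|37)=-1; sign (−1)^0·+1^1·-1^1 = -1.
(a,b)_3: α=-4, u≡2; β=-4, v≡1 (mod 3); (2|3)=-1, (1|3)=+1; sign (−1)^0·-1^-4·+1^-4 = +1.
(a,b)_11: α=0, u≡6; β=-4, v≡2 (mod 11); (6|11)=-1, (2|11)=-1; sign (−1)^0·-1^-4·-1^0 = +1.
(-37, -851 / ℚ) ramifies at {37, ∞}: a division algebra.

[37, inf]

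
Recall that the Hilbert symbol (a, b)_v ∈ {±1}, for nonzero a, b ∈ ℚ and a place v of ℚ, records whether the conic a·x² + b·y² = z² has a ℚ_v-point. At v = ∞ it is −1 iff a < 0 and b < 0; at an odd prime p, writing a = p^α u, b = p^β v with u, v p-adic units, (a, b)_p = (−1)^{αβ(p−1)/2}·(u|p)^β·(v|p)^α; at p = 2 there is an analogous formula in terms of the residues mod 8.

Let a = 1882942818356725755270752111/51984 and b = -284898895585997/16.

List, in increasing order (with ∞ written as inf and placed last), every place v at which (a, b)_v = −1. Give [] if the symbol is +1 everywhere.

[2, 7, 11, 31]

(a, b) ≡ (51359, -6293) mod (ℚ^×)²; places V = {2, 3, 7, 11, 13, 19, 23, 29, 31, ∞}.
(a,b)_3: α=-2, u≡2; β=0, v≡1 (mod 3); (2|3)=-1, (1|3)=+1; sign (−1)^0·-1^0·+1^-2 = +1.
(a,b)_19: α=-2, u≡12; β=0, v≡3 (mod 19); (12|19)=-1, (3|19)=-1; sign (−1)^0·-1^0·-1^-2 = +1.
(a,b)_11: α=5, u≡3; β=2, v≡6 (mod 11); (3|11)=+1, (6|11)=-1; sign (−1)^0·+1^2·-1^5 = -1.
(a,b)_2: α=-4, β=-4; u≡7, v≡3 (mod 8); ε(u)ε(v)=1·1, αω(v)=-4·1, βω(u)=-4·0; sum ≡ 1  ⇒  -1.
(a,b)_29: α=7, u≡8; β=5, v≡2 (mod 29); (8|29)=-1, (2|29)=-1; sign (−1)^0·-1^5·-1^7 = +1.
(a,b)_∞: sgn(51359)=+, sgn(-6293)=−, so +1.
(a,b)_31: α=2, u≡12; β=1, v≡9 (mod 31); (12|31)=-1, (9|31)=+1; sign (−1)^0·-1^1·+1^2 = -1.
(a,b)_7: α=3, u≡2; β=1, v≡2 (mod 7); (2|7)=+1, (2|7)=+1; sign (−1)^1·+1^1·+1^3 = -1.
(a,b)_23: α=3, u≡1; β=2, v≡4 (mod 23); (1|23)=+1, (4|23)=+1; sign (−1)^0·+1^2·+1^3 = +1.
(a,b)_13: α=2, u≡4; β=0, v≡3 (mod 13); (4|13)=+1, (3|13)=+1; sign (−1)^0·+1^0·+1^2 = +1.
|Ram(51359, -6293)| = 4, even; anisotropic at {2, 7, 11, 31}.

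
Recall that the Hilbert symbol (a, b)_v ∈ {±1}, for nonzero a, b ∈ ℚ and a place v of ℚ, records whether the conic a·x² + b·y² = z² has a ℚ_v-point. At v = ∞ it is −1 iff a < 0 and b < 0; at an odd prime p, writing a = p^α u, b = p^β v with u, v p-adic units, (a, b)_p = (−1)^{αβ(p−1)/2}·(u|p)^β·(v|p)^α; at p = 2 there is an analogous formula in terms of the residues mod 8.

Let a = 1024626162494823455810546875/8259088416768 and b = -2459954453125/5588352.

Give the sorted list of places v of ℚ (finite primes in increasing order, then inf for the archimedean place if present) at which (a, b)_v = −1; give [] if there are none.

(a, b) ≡ (374, -41470) mod (ℚ^×)²; places V = {2, 3, 5, 7, 11, 13, 17, 29, ∞}.
(a,b)_5: α=18, u≡1; β=7, v≡4 (mod 5); (1|5)=+1, (4|5)=+1; sign (−1)^0·+1^7·+1^18 = +1.
(a,b)_∞: sgn(374)=+, sgn(-41470)=−, so +1.
(a,b)_17: α=5, u≡10; β=4, v≡14 (mod 17); (10|17)=-1, (14|17)=-1; sign (−1)^0·-1^4·-1^5 = -1.
(a,b)_7: α=-4, u≡3; β=-2, v≡5 (mod 7); (3|7)=-1, (5|7)=-1; sign (−1)^0·-1^-2·-1^-4 = +1.
(a,b)_29: α=2, u≡2; β=1, v≡22 (mod 29); (2|29)=-1, (22|29)=+1; sign (−1)^0·-1^1·+1^2 = -1.
(a,b)_11: α=3, u≡4; β=-1, v≡5 (mod 11); (4|11)=+1, (5|11)=+1; sign (−1)^1·+1^-1·+1^3 = -1.
(a,b)_3: α=-8, u≡2; β=-4, v≡2 (mod 3); (2|3)=-1, (2|3)=-1; sign (−1)^0·-1^-4·-1^-8 = +1.
(a,b)_2: α=-19, β=-7; u≡3, v≡1 (mod 8); ε(u)ε(v)=1·0, αω(v)=-19·0, βω(u)=-7·1; sum ≡ 1  ⇒  -1.
(a,b)_13: α=2, u≡10; β=1, v≡6 (mod 13); (10|13)=+1, (6|13)=-1; sign (−1)^0·+1^1·-1^2 = +1.
Ram(374, -41470) = {2, 11, 17, 29}; no ℚ_2-point on the conic.

[2, 11, 17, 29]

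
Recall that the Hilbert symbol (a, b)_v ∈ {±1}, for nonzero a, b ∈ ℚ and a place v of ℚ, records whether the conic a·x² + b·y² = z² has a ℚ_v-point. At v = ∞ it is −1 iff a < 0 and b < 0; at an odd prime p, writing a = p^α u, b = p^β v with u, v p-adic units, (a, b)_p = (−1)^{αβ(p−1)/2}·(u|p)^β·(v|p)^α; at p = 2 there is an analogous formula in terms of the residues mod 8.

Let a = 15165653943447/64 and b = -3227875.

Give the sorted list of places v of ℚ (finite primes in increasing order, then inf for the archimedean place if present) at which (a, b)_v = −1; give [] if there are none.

(a, b) ≡ (7, -2635) mod (ℚ^×)²; places V = {2, 3, 5, 7, 17, 19, 31, ∞}.
(a,b)_3: α=2, u≡1; β=0, v≡2 (mod 3); (1|3)=+1, (2|3)=-1; sign (−1)^0·+1^0·-1^2 = +1.
(a,b)_31: α=2, u≡5; β=1, v≡4 (mod 31); (5|31)=+1, (4|31)=+1; sign (−1)^0·+1^1·+1^2 = +1.
(a,b)_19: α=2, u≡17; β=0, v≡16 (mod 19); (17|19)=+1, (16|19)=+1; sign (−1)^0·+1^0·+1^2 = +1.
(a,b)_∞: sgn(7)=+, sgn(-2635)=−, so +1.
(a,b)_5: α=0, u≡3; β=3, v≡2 (mod 5); (3|5)=-1, (2|5)=-1; sign (−1)^0·-1^3·-1^0 = -1.
(a,b)_7: α=5, u≡4; β=2, v≡2 (mod 7); (4|7)=+1, (2|7)=+1; sign (−1)^0·+1^2·+1^5 = +1.
(a,b)_17: α=2, u≡10; β=1, v≡15 (mod 17); (10|17)=-1, (15|17)=+1; sign (−1)^0·-1^1·+1^2 = -1.
(a,b)_2: α=-6, β=0; u≡7, v≡5 (mod 8); ε(u)ε(v)=1·0, αω(v)=-6·1, βω(u)=0·0; sum ≡ 0  ⇒  +1.
(7, -2635 / ℚ) ramifies at {5, 17}: a division algebra.

[5, 17]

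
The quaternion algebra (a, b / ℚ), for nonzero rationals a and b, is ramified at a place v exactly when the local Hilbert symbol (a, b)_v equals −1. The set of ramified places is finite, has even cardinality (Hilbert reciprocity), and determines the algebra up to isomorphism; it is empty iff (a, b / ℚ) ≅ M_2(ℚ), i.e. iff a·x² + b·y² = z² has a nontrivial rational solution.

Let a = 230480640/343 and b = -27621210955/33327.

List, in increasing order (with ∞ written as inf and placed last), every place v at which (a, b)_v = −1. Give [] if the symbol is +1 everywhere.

Mod squares: a ≡ 8645, b ≡ -146965. Check v ∈ {∞, 2, 3, 5, 7, 13, 17, 19, 23, 31, 37}.
v=7: a=7^-3·(≡5), b=7^-1·(≡5) mod 7; (5|7)=-1, (5|7)=-1; (−1)^{-3·-1·3}·(-1)^-1·(-1)^-3 = -1.
v=19: a=19^1·(≡10), b=19^1·(≡5) mod 19; (10|19)=-1, (5|19)=+1; (−1)^{1·1·9}·(-1)^1·(+1)^1 = +1.
v=3: a=3^6·(≡2), b=3^-2·(≡2) mod 3; (2|3)=-1, (2|3)=-1; (−1)^{6·-2·1}·(-1)^-2·(-1)^6 = +1.
v=31: a=31^0·(≡21), b=31^2·(≡11) mod 31; (21|31)=-1, (11|31)=-1; (−1)^{0·2·15}·(-1)^2·(-1)^0 = +1.
v=17: a=17^0·(≡4), b=17^1·(≡16) mod 17; (4|17)=+1, (16|17)=+1; (−1)^{0·1·8}·(+1)^1·(+1)^0 = +1.
v=37: a=37^0·(≡24), b=37^2·(≡28) mod 37; (24|37)=-1, (28|37)=+1; (−1)^{0·2·18}·(-1)^2·(+1)^0 = +1.
v=2: v_2(a)=8, v_2(b)=0; units ≡ 5, 3 (mod 8); ε·ε+αω+βω = 0·1+8·1+0·1 ≡ 0  ⇒  (a,b)_2 = +1.
v=5: a=5^1·(≡1), b=5^1·(≡2) mod 5; (1|5)=+1, (2|5)=-1; (−1)^{1·1·2}·(+1)^1·(-1)^1 = -1.
v=23: a=23^0·(≡7), b=23^-2·(≡17) mod 23; (7|23)=-1, (17|23)=-1; (−1)^{0·-2·11}·(-1)^-2·(-1)^0 = +1.
v=∞: 8645 > 0 and -146965 < 0  ⇒  (a,b)_∞ = +1.
v=13: a=13^1·(≡2), b=13^1·(≡8) mod 13; (2|13)=-1, (8|13)=-1; (−1)^{1·1·6}·(-1)^1·(-1)^1 = +1.
|Ram(8645, -146965)| = 2, even; anisotropic at {5, 7}.

[5, 7]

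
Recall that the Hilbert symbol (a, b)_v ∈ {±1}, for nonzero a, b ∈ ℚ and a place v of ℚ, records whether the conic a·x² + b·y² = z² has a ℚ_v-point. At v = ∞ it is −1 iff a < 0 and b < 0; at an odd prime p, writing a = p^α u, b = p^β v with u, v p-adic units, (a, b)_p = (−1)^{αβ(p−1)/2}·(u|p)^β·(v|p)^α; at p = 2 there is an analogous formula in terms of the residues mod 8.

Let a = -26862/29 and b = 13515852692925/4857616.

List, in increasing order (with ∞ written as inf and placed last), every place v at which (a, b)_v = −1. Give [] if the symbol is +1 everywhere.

Mod squares: a ≡ -6438, b ≡ 37. Check v ∈ {∞, 2, 3, 5, 11, 19, 29, 37}.
v=2: v_2(a)=1, v_2(b)=-4; units ≡ 5, 5 (mod 8); ε·ε+αω+βω = 0·0+1·1+-4·1 ≡ 1  ⇒  (a,b)_2 = -1.
v=37: a=37^1·(≡26), b=37^3·(≡3) mod 37; (26|37)=+1, (3|37)=+1; (−1)^{1·3·18}·(+1)^3·(+1)^1 = +1.
v=5: a=5^0·(≡2), b=5^2·(≡2) mod 5; (2|5)=-1, (2|5)=-1; (−1)^{0·2·2}·(-1)^2·(-1)^0 = +1.
v=3: a=3^1·(≡2), b=3^6·(≡1) mod 3; (2|3)=-1, (1|3)=+1; (−1)^{1·6·1}·(-1)^6·(+1)^1 = +1.
v=29: a=29^-1·(≡21), b=29^-2·(≡17) mod 29; (21|29)=-1, (17|29)=-1; (−1)^{-1·-2·14}·(-1)^-2·(-1)^-1 = -1.
v=11: a=11^2·(≡6), b=11^4·(≡3) mod 11; (6|11)=-1, (3|11)=+1; (−1)^{2·4·5}·(-1)^4·(+1)^2 = +1.
v=19: a=19^0·(≡8), b=19^-2·(≡8) mod 19; (8|19)=-1, (8|19)=-1; (−1)^{0·-2·9}·(-1)^-2·(-1)^0 = +1.
v=∞: -6438 < 0 and 37 > 0  ⇒  (a,b)_∞ = +1.
Ram(-6438, 37) = {2, 29}; no ℚ_2-point on the conic.

[2, 29]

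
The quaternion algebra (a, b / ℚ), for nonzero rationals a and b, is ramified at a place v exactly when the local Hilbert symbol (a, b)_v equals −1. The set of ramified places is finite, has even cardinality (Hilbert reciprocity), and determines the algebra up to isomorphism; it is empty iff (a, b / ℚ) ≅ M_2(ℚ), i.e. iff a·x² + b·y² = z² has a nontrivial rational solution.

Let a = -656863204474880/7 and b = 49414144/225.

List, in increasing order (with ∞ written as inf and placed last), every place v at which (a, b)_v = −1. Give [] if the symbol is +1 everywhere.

[7, 29]

Mod squares: a ≡ -123410, b ≡ 754. Check v ∈ {∞, 2, 3, 5, 7, 13, 29, 41, 43}.
v=3: a=3^0·(≡1), b=3^-2·(≡1) mod 3; (1|3)=+1, (1|3)=+1; (−1)^{0·-2·1}·(+1)^-2·(+1)^0 = +1.
v=∞: -123410 < 0 and 754 > 0  ⇒  (a,b)_∞ = +1.
v=5: a=5^1·(≡2), b=5^-2·(≡1) mod 5; (2|5)=-1, (1|5)=+1; (−1)^{1·-2·2}·(-1)^-2·(+1)^1 = +1.
v=2: v_2(a)=19, v_2(b)=17; units ≡ 7, 1 (mod 8); ε·ε+αω+βω = 1·0+19·0+17·0 ≡ 0  ⇒  (a,b)_2 = +1.
v=13: a=13^2·(≡10), b=13^1·(≡11) mod 13; (10|13)=+1, (11|13)=-1; (−1)^{2·1·6}·(+1)^1·(-1)^2 = +1.
v=29: a=29^2·(≡27), b=29^1·(≡19) mod 29; (27|29)=-1, (19|29)=-1; (−1)^{2·1·14}·(-1)^1·(-1)^2 = -1.
v=43: a=43^1·(≡38), b=43^0·(≡35) mod 43; (38|43)=+1, (35|43)=+1; (−1)^{1·0·21}·(+1)^0·(+1)^1 = +1.
v=7: a=7^-1·(≡3), b=7^0·(≡3) mod 7; (3|7)=-1, (3|7)=-1; (−1)^{-1·0·3}·(-1)^0·(-1)^-1 = -1.
v=41: a=41^1·(≡7), b=41^0·(≡39) mod 41; (7|41)=-1, (39|41)=+1; (−1)^{1·0·20}·(-1)^0·(+1)^1 = +1.
(-123410, 754 / ℚ) ramifies at {7, 29}: a division algebra.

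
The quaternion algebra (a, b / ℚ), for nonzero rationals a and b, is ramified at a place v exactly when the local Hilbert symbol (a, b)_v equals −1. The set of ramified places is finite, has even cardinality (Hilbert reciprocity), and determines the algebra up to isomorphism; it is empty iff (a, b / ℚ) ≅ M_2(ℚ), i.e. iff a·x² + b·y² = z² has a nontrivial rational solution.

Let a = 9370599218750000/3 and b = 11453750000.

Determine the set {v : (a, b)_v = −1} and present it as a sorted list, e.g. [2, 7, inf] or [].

(a, b) ≡ (105, 935) mod (ℚ^×)²; places V = {2, 3, 5, 7, 11, 17, ∞}.
(a,b)_∞: sgn(105)=+, sgn(935)=+, so +1.
(a,b)_7: α=3, u≡1; β=2, v≡1 (mod 7); (1|7)=+1, (1|7)=+1; sign (−1)^0·+1^2·+1^3 = +1.
(a,b)_17: α=2, u≡12; β=1, v≡16 (mod 17); (12|17)=-1, (16|17)=+1; sign (−1)^0·-1^1·+1^2 = -1.
(a,b)_11: α=2, u≡6; β=1, v≡10 (mod 11); (6|11)=-1, (10|11)=-1; sign (−1)^0·-1^1·-1^2 = -1.
(a,b)_2: α=4, β=4; u≡1, v≡7 (mod 8); ε(u)ε(v)=0·1, αω(v)=4·0, βω(u)=4·0; sum ≡ 0  ⇒  +1.
(a,b)_5: α=11, u≡4; β=7, v≡3 (mod 5); (4|5)=+1, (3|5)=-1; sign (−1)^0·+1^7·-1^11 = -1.
(a,b)_3: α=-1, u≡2; β=0, v≡2 (mod 3); (2|3)=-1, (2|3)=-1; sign (−1)^0·-1^0·-1^-1 = -1.
Ram(105, 935) = {3, 5, 11, 17}; no ℚ_3-point on the conic.

[3, 5, 11, 17]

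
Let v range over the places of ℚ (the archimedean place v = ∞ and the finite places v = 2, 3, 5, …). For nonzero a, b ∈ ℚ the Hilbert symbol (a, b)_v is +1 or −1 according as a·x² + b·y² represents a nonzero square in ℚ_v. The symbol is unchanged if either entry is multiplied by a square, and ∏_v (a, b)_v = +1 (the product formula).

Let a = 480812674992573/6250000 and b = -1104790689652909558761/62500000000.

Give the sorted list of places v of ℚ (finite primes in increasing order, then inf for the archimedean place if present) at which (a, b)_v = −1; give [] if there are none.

Mod squares: a ≡ 796917, b ≡ -700321. Check v ∈ {∞, 2, 3, 5, 7, 11, 19, 29, 31, 41}.
v=∞: 796917 > 0 and -700321 < 0  ⇒  (a,b)_∞ = +1.
v=19: a=19^1·(≡12), b=19^1·(≡16) mod 19; (12|19)=-1, (16|19)=+1; (−1)^{1·1·9}·(-1)^1·(+1)^1 = +1.
v=11: a=11^5·(≡4), b=11^6·(≡1) mod 11; (4|11)=+1, (1|11)=+1; (−1)^{5·6·5}·(+1)^6·(+1)^5 = +1.
v=7: a=7^2·(≡1), b=7^6·(≡4) mod 7; (1|7)=+1, (4|7)=+1; (−1)^{2·6·3}·(+1)^6·(+1)^2 = +1.
v=29: a=29^2·(≡26), b=29^3·(≡26) mod 29; (26|29)=-1, (26|29)=-1; (−1)^{2·3·14}·(-1)^3·(-1)^2 = -1.
v=5: a=5^-8·(≡3), b=5^-12·(≡4) mod 5; (3|5)=-1, (4|5)=+1; (−1)^{-8·-12·2}·(-1)^-12·(+1)^-8 = +1.
v=41: a=41^1·(≡7), b=41^1·(≡10) mod 41; (7|41)=-1, (10|41)=+1; (−1)^{1·1·20}·(-1)^1·(+1)^1 = -1.
v=31: a=31^1·(≡8), b=31^1·(≡18) mod 31; (8|31)=+1, (18|31)=+1; (−1)^{1·1·15}·(+1)^1·(+1)^1 = -1.
v=3: a=3^1·(≡1), b=3^2·(≡2) mod 3; (1|3)=+1, (2|3)=-1; (−1)^{1·2·1}·(+1)^2·(-1)^1 = -1.
v=2: v_2(a)=-4, v_2(b)=-8; units ≡ 5, 7 (mod 8); ε·ε+αω+βω = 0·1+-4·0+-8·1 ≡ 0  ⇒  (a,b)_2 = +1.
(796917, -700321 / ℚ) ramifies at {3, 29, 31, 41}: a division algebra.

[3, 29, 31, 41]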